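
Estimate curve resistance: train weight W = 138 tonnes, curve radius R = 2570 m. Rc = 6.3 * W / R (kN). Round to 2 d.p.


Rc = 6.3 * W / R
Rc = 6.3 * 138 / 2570
Rc = 869.4 / 2570
Rc = 0.34 kN

0.34


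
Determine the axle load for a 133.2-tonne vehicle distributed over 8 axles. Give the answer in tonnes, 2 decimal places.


Load per axle = total weight / number of axles
Load = 133.2 / 8
Load = 16.65 tonnes

16.65


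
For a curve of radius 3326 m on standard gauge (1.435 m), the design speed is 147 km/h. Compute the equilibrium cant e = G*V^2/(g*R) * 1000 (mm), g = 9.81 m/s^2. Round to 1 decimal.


Convert speed: V = 147 / 3.6 = 40.8333 m/s
Apply formula: e = 1.435 * 40.8333^2 / (9.81 * 3326)
e = 1.435 * 1667.3611 / 32628.06
e = 0.073331 m = 73.3 mm

73.3


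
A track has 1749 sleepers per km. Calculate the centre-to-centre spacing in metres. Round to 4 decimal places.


Spacing = 1000 m / number of sleepers
Spacing = 1000 / 1749
Spacing = 0.5718 m

0.5718


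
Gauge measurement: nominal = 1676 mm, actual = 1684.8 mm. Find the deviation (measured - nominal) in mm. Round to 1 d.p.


Deviation = measured - nominal
Deviation = 1684.8 - 1676
Deviation = 8.8 mm

8.8


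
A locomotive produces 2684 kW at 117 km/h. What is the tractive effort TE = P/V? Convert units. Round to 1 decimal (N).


Convert: P = 2684 kW = 2684000 W
V = 117 / 3.6 = 32.5 m/s
TE = 2684000 / 32.5
TE = 82584.6 N

82584.6


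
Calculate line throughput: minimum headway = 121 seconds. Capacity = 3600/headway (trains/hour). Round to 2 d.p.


Capacity = 3600 / headway
Capacity = 3600 / 121
Capacity = 29.75 trains/hour

29.75


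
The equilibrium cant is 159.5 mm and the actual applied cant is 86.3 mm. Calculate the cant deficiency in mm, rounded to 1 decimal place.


Cant deficiency = equilibrium cant - actual cant
CD = 159.5 - 86.3
CD = 73.2 mm

73.2


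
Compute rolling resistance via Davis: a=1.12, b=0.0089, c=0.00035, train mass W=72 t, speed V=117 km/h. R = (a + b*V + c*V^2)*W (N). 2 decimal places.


b*V = 0.0089 * 117 = 1.0413
c*V^2 = 0.00035 * 13689 = 4.79115
R_per_t = 1.12 + 1.0413 + 4.79115 = 6.95245 N/t
R_total = 6.95245 * 72 = 500.58 N

500.58


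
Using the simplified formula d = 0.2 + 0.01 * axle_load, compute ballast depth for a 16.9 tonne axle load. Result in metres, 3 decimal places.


d = 0.2 + 0.01 * 16.9
d = 0.2 + 0.169
d = 0.369 m

0.369


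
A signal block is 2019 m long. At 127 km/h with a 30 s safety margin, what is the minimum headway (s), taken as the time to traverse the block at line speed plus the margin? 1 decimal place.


V = 127 / 3.6 = 35.2778 m/s
Block traversal time = 2019 / 35.2778 = 57.2315 s
Headway = 57.2315 + 30
Headway = 87.2 s

87.2


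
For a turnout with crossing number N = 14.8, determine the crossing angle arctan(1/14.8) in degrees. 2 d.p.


1/N = 1/14.8 = 0.067568
angle = arctan(0.067568) = 0.067465 rad
angle = 0.067465 * 180/pi = 3.87 degrees

3.87


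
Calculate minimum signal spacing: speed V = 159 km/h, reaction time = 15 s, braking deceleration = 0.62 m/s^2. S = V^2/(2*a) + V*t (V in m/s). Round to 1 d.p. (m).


V = 159 / 3.6 = 44.1667 m/s
Braking distance = 44.1667^2 / (2*0.62) = 1573.1407 m
Sighting distance = 44.1667 * 15 = 662.5 m
S = 1573.1407 + 662.5 = 2235.6 m

2235.6


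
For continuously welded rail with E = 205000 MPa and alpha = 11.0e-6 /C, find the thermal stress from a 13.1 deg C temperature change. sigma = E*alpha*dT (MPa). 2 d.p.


sigma = E * alpha * dT
sigma = 205000 * 11.0e-6 * 13.1
sigma = 2.255 * 13.1
sigma = 29.54 MPa

29.54


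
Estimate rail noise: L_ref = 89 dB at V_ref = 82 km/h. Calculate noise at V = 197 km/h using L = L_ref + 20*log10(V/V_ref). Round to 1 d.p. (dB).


V/V_ref = 197 / 82 = 2.402439
log10(2.402439) = 0.380652
20 * 0.380652 = 7.613
L = 89 + 7.613 = 96.6 dB

96.6


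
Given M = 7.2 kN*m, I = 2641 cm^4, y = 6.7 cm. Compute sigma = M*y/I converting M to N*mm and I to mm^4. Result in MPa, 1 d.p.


Convert units:
M = 7.2 kN*m = 7200000 N*mm
y = 6.7 cm = 67 mm
I = 2641 cm^4 = 26410000 mm^4
sigma = 7200000 * 67 / 26410000
sigma = 18.3 MPa

18.3


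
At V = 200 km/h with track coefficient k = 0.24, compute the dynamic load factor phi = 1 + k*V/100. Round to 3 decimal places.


phi = 1 + k * V / 100
phi = 1 + 0.24 * 200 / 100
phi = 1 + 0.48
phi = 1.480

1.480


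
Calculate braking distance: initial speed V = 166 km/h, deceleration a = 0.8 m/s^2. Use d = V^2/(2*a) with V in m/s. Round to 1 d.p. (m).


Convert speed: V = 166 / 3.6 = 46.1111 m/s
V^2 = 2126.2346
d = 2126.2346 / (2 * 0.8)
d = 2126.2346 / 1.6
d = 1328.9 m

1328.9


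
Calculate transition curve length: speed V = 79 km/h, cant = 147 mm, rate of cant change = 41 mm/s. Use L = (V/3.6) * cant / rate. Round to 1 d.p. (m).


Convert speed: V = 79 / 3.6 = 21.9444 m/s
L = 21.9444 * 147 / 41
L = 3225.8333 / 41
L = 78.7 m

78.7


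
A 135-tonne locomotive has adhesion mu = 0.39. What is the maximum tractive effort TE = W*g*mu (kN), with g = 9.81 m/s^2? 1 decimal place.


TE_max = W * g * mu
TE_max = 135 * 9.81 * 0.39
TE_max = 1324.35 * 0.39
TE_max = 516.5 kN

516.5


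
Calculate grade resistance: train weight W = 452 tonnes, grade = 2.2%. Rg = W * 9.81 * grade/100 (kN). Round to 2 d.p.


Rg = W * 9.81 * grade / 100
Rg = 452 * 9.81 * 2.2 / 100
Rg = 4434.12 * 0.022
Rg = 97.55 kN

97.55


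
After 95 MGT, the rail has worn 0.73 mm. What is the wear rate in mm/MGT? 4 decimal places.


Wear rate = total wear / cumulative tonnage
Rate = 0.73 / 95
Rate = 0.0077 mm/MGT

0.0077


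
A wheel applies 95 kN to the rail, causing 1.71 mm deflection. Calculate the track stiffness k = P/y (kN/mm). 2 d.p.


Track stiffness k = P / y
k = 95 / 1.71
k = 55.56 kN/mm

55.56


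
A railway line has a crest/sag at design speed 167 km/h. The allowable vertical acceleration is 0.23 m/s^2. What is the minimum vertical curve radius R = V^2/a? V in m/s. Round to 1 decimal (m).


Convert speed: V = 167 / 3.6 = 46.3889 m/s
V^2 = 2151.929 m^2/s^2
R_v = 2151.929 / 0.23
R_v = 9356.2 m

9356.2


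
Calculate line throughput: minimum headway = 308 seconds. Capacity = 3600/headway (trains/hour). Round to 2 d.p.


Capacity = 3600 / headway
Capacity = 3600 / 308
Capacity = 11.69 trains/hour

11.69


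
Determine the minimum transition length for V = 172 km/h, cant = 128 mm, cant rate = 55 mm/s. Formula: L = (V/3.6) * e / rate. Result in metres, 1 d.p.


Convert speed: V = 172 / 3.6 = 47.7778 m/s
L = 47.7778 * 128 / 55
L = 6115.5556 / 55
L = 111.2 m

111.2


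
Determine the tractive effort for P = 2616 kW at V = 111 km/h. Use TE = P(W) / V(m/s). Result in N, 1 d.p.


Convert: P = 2616 kW = 2616000 W
V = 111 / 3.6 = 30.8333 m/s
TE = 2616000 / 30.8333
TE = 84843.2 N

84843.2


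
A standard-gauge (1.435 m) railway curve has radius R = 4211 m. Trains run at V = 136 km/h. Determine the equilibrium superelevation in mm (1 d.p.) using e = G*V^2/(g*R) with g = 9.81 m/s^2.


Convert speed: V = 136 / 3.6 = 37.7778 m/s
Apply formula: e = 1.435 * 37.7778^2 / (9.81 * 4211)
e = 1.435 * 1427.1605 / 41309.91
e = 0.049576 m = 49.6 mm

49.6


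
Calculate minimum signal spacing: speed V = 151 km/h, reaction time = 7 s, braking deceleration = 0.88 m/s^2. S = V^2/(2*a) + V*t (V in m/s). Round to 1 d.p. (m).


V = 151 / 3.6 = 41.9444 m/s
Braking distance = 41.9444^2 / (2*0.88) = 999.623 m
Sighting distance = 41.9444 * 7 = 293.6111 m
S = 999.623 + 293.6111 = 1293.2 m

1293.2


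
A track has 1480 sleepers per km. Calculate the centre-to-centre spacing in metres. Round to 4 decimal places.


Spacing = 1000 m / number of sleepers
Spacing = 1000 / 1480
Spacing = 0.6757 m

0.6757


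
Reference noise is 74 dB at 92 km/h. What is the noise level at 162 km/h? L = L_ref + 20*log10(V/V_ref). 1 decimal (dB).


V/V_ref = 162 / 92 = 1.76087
log10(1.76087) = 0.245727
20 * 0.245727 = 4.9145
L = 74 + 4.9145 = 78.9 dB

78.9


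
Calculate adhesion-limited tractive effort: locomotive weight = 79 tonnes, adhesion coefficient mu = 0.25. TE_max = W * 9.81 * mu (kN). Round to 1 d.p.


TE_max = W * g * mu
TE_max = 79 * 9.81 * 0.25
TE_max = 774.99 * 0.25
TE_max = 193.7 kN

193.7


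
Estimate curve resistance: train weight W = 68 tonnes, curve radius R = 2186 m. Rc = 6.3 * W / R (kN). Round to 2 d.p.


Rc = 6.3 * W / R
Rc = 6.3 * 68 / 2186
Rc = 428.4 / 2186
Rc = 0.20 kN

0.20


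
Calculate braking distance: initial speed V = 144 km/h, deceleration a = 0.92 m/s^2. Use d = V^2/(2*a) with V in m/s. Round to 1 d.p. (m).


Convert speed: V = 144 / 3.6 = 40.0 m/s
V^2 = 1600.0
d = 1600.0 / (2 * 0.92)
d = 1600.0 / 1.84
d = 869.6 m

869.6


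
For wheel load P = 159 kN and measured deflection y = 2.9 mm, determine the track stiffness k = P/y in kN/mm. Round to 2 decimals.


Track stiffness k = P / y
k = 159 / 2.9
k = 54.83 kN/mm

54.83


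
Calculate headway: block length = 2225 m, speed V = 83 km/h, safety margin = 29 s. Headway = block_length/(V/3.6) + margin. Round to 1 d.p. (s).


V = 83 / 3.6 = 23.0556 m/s
Block traversal time = 2225 / 23.0556 = 96.506 s
Headway = 96.506 + 29
Headway = 125.5 s

125.5


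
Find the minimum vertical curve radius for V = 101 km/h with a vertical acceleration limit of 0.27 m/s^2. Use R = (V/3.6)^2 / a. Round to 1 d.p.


Convert speed: V = 101 / 3.6 = 28.0556 m/s
V^2 = 787.1142 m^2/s^2
R_v = 787.1142 / 0.27
R_v = 2915.2 m

2915.2


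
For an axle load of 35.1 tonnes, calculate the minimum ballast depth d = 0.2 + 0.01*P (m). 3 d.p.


d = 0.2 + 0.01 * 35.1
d = 0.2 + 0.351
d = 0.551 m

0.551


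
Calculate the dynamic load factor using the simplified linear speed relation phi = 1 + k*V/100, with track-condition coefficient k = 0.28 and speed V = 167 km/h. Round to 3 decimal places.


phi = 1 + k * V / 100
phi = 1 + 0.28 * 167 / 100
phi = 1 + 0.4676
phi = 1.468

1.468


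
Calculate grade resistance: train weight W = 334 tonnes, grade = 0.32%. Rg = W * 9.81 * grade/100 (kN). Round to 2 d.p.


Rg = W * 9.81 * grade / 100
Rg = 334 * 9.81 * 0.32 / 100
Rg = 3276.54 * 0.0032
Rg = 10.48 kN

10.48


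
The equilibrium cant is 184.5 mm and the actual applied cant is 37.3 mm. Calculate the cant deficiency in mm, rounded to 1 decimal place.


Cant deficiency = equilibrium cant - actual cant
CD = 184.5 - 37.3
CD = 147.2 mm

147.2


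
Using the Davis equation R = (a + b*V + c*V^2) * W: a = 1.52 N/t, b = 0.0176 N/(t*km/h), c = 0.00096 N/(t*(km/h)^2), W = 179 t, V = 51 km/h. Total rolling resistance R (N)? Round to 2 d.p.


b*V = 0.0176 * 51 = 0.8976
c*V^2 = 0.00096 * 2601 = 2.49696
R_per_t = 1.52 + 0.8976 + 2.49696 = 4.91456 N/t
R_total = 4.91456 * 179 = 879.71 N

879.71


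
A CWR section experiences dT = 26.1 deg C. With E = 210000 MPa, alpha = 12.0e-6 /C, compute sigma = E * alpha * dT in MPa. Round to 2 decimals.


sigma = E * alpha * dT
sigma = 210000 * 12.0e-6 * 26.1
sigma = 2.52 * 26.1
sigma = 65.77 MPa

65.77


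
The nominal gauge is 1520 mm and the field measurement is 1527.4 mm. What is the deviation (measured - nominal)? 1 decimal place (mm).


Deviation = measured - nominal
Deviation = 1527.4 - 1520
Deviation = 7.4 mm

7.4


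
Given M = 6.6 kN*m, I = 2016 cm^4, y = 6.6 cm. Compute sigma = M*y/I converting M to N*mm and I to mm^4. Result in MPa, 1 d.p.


Convert units:
M = 6.6 kN*m = 6600000 N*mm
y = 6.6 cm = 66 mm
I = 2016 cm^4 = 20160000 mm^4
sigma = 6600000 * 66 / 20160000
sigma = 21.6 MPa

21.6


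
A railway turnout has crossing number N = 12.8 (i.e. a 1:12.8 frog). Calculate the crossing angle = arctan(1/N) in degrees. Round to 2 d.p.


1/N = 1/12.8 = 0.078125
angle = arctan(0.078125) = 0.077967 rad
angle = 0.077967 * 180/pi = 4.47 degrees

4.47


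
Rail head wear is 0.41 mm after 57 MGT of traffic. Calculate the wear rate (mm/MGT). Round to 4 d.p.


Wear rate = total wear / cumulative tonnage
Rate = 0.41 / 57
Rate = 0.0072 mm/MGT

0.0072


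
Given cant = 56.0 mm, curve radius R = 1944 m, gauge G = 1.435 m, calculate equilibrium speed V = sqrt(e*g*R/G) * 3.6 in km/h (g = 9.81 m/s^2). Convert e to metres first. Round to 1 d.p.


Convert cant: e = 56.0 mm = 0.0560 m
V_ms = sqrt(0.0560 * 9.81 * 1944 / 1.435)
V_ms = sqrt(744.220098) = 27.2804 m/s
V = 27.2804 * 3.6 = 98.2 km/h

98.2


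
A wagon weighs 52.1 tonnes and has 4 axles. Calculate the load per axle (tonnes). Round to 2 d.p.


Load per axle = total weight / number of axles
Load = 52.1 / 4
Load = 13.03 tonnes

13.03


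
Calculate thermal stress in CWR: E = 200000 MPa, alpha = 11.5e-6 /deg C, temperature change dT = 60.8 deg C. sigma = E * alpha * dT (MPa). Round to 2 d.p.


sigma = E * alpha * dT
sigma = 200000 * 11.5e-6 * 60.8
sigma = 2.3 * 60.8
sigma = 139.84 MPa

139.84


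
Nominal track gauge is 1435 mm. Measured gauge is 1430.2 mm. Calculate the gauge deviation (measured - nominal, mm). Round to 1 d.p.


Deviation = measured - nominal
Deviation = 1430.2 - 1435
Deviation = -4.8 mm

-4.8


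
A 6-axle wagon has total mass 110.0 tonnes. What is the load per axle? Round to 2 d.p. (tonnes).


Load per axle = total weight / number of axles
Load = 110.0 / 6
Load = 18.33 tonnes

18.33


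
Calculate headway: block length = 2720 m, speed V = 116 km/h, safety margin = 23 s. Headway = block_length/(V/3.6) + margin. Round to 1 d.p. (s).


V = 116 / 3.6 = 32.2222 m/s
Block traversal time = 2720 / 32.2222 = 84.4138 s
Headway = 84.4138 + 23
Headway = 107.4 s

107.4


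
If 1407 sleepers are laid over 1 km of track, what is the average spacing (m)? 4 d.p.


Spacing = 1000 m / number of sleepers
Spacing = 1000 / 1407
Spacing = 0.7107 m

0.7107


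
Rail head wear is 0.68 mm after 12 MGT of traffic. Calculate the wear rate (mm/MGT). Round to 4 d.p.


Wear rate = total wear / cumulative tonnage
Rate = 0.68 / 12
Rate = 0.0567 mm/MGT

0.0567


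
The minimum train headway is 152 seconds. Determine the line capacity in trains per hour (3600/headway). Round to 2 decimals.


Capacity = 3600 / headway
Capacity = 3600 / 152
Capacity = 23.68 trains/hour

23.68


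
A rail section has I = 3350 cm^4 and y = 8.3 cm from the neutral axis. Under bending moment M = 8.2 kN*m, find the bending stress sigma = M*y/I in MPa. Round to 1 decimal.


Convert units:
M = 8.2 kN*m = 8200000 N*mm
y = 8.3 cm = 83 mm
I = 3350 cm^4 = 33500000 mm^4
sigma = 8200000 * 83 / 33500000
sigma = 20.3 MPa

20.3


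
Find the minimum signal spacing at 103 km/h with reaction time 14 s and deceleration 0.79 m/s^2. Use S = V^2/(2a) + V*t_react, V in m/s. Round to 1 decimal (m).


V = 103 / 3.6 = 28.6111 m/s
Braking distance = 28.6111^2 / (2*0.79) = 518.0985 m
Sighting distance = 28.6111 * 14 = 400.5556 m
S = 518.0985 + 400.5556 = 918.7 m

918.7


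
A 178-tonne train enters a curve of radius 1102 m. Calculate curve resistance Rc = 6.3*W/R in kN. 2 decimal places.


Rc = 6.3 * W / R
Rc = 6.3 * 178 / 1102
Rc = 1121.4 / 1102
Rc = 1.02 kN

1.02


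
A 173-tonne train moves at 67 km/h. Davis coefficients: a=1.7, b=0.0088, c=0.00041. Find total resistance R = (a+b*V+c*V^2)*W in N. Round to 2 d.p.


b*V = 0.0088 * 67 = 0.5896
c*V^2 = 0.00041 * 4489 = 1.84049
R_per_t = 1.7 + 0.5896 + 1.84049 = 4.13009 N/t
R_total = 4.13009 * 173 = 714.51 N

714.51


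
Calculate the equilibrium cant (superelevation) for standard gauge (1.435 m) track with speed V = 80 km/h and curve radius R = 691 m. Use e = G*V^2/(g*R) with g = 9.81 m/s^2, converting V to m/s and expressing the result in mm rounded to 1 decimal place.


Convert speed: V = 80 / 3.6 = 22.2222 m/s
Apply formula: e = 1.435 * 22.2222^2 / (9.81 * 691)
e = 1.435 * 493.8272 / 6778.71
e = 0.104539 m = 104.5 mm

104.5


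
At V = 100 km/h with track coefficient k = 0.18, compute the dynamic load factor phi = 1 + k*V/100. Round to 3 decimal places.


phi = 1 + k * V / 100
phi = 1 + 0.18 * 100 / 100
phi = 1 + 0.18
phi = 1.180

1.180


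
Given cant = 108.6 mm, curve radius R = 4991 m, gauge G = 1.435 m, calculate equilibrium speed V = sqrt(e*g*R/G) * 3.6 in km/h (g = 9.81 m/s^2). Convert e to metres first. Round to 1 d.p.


Convert cant: e = 108.6 mm = 0.1086 m
V_ms = sqrt(0.1086 * 9.81 * 4991 / 1.435)
V_ms = sqrt(3705.394917) = 60.872 m/s
V = 60.872 * 3.6 = 219.1 km/h

219.1


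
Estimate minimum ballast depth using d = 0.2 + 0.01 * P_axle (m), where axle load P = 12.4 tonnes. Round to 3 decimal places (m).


d = 0.2 + 0.01 * 12.4
d = 0.2 + 0.124
d = 0.324 m

0.324


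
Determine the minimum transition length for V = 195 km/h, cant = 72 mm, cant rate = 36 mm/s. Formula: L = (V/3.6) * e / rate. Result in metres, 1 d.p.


Convert speed: V = 195 / 3.6 = 54.1667 m/s
L = 54.1667 * 72 / 36
L = 3900.0 / 36
L = 108.3 m

108.3


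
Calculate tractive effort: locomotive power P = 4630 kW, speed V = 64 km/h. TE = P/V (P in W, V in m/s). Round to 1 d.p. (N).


Convert: P = 4630 kW = 4630000 W
V = 64 / 3.6 = 17.7778 m/s
TE = 4630000 / 17.7778
TE = 260437.5 N

260437.5


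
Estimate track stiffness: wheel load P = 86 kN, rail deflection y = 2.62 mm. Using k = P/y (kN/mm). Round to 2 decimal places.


Track stiffness k = P / y
k = 86 / 2.62
k = 32.82 kN/mm

32.82


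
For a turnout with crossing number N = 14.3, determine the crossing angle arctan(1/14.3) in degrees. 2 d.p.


1/N = 1/14.3 = 0.06993
angle = arctan(0.06993) = 0.069816 rad
angle = 0.069816 * 180/pi = 4.00 degrees

4.00


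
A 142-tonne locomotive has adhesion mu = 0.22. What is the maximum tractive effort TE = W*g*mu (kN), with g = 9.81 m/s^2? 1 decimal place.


TE_max = W * g * mu
TE_max = 142 * 9.81 * 0.22
TE_max = 1393.02 * 0.22
TE_max = 306.5 kN

306.5


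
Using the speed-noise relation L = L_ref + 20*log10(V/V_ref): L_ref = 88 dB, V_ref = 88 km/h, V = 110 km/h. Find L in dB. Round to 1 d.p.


V/V_ref = 110 / 88 = 1.25
log10(1.25) = 0.09691
20 * 0.09691 = 1.9382
L = 88 + 1.9382 = 89.9 dB

89.9


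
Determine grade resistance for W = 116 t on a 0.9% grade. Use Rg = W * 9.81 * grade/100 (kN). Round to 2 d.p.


Rg = W * 9.81 * grade / 100
Rg = 116 * 9.81 * 0.9 / 100
Rg = 1137.96 * 0.009
Rg = 10.24 kN

10.24


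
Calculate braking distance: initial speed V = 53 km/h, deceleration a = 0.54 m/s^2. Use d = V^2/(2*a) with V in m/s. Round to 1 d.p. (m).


Convert speed: V = 53 / 3.6 = 14.7222 m/s
V^2 = 216.7438
d = 216.7438 / (2 * 0.54)
d = 216.7438 / 1.08
d = 200.7 m

200.7


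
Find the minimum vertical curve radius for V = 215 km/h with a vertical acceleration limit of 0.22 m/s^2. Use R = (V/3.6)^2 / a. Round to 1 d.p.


Convert speed: V = 215 / 3.6 = 59.7222 m/s
V^2 = 3566.7438 m^2/s^2
R_v = 3566.7438 / 0.22
R_v = 16212.5 m

16212.5


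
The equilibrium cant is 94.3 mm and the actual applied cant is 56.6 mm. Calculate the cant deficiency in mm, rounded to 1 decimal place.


Cant deficiency = equilibrium cant - actual cant
CD = 94.3 - 56.6
CD = 37.7 mm

37.7


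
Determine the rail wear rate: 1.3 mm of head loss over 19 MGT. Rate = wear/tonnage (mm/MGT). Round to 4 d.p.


Wear rate = total wear / cumulative tonnage
Rate = 1.3 / 19
Rate = 0.0684 mm/MGT

0.0684


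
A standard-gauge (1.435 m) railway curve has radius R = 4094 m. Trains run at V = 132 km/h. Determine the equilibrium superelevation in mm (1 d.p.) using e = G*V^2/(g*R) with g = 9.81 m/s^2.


Convert speed: V = 132 / 3.6 = 36.6667 m/s
Apply formula: e = 1.435 * 36.6667^2 / (9.81 * 4094)
e = 1.435 * 1344.4444 / 40162.14
e = 0.048037 m = 48.0 mm

48.0


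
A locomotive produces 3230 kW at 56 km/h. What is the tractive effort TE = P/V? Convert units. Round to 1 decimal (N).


Convert: P = 3230 kW = 3230000 W
V = 56 / 3.6 = 15.5556 m/s
TE = 3230000 / 15.5556
TE = 207642.9 N

207642.9


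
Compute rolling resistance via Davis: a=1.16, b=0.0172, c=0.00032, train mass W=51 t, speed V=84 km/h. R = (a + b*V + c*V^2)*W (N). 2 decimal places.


b*V = 0.0172 * 84 = 1.4448
c*V^2 = 0.00032 * 7056 = 2.25792
R_per_t = 1.16 + 1.4448 + 2.25792 = 4.86272 N/t
R_total = 4.86272 * 51 = 248.00 N

248.00


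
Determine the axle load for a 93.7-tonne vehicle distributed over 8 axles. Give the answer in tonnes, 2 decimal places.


Load per axle = total weight / number of axles
Load = 93.7 / 8
Load = 11.71 tonnes

11.71


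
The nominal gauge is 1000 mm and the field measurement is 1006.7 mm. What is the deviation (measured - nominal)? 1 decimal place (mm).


Deviation = measured - nominal
Deviation = 1006.7 - 1000
Deviation = 6.7 mm

6.7


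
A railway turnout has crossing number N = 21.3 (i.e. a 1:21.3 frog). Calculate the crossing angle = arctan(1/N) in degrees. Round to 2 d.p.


1/N = 1/21.3 = 0.046948
angle = arctan(0.046948) = 0.046914 rad
angle = 0.046914 * 180/pi = 2.69 degrees

2.69


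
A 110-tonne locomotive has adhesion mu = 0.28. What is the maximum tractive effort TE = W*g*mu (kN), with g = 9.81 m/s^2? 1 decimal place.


TE_max = W * g * mu
TE_max = 110 * 9.81 * 0.28
TE_max = 1079.1 * 0.28
TE_max = 302.1 kN

302.1


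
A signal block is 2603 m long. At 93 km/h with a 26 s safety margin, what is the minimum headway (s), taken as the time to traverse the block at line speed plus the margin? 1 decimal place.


V = 93 / 3.6 = 25.8333 m/s
Block traversal time = 2603 / 25.8333 = 100.7613 s
Headway = 100.7613 + 26
Headway = 126.8 s

126.8


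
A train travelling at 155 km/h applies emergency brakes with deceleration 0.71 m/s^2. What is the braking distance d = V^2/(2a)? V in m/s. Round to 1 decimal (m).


Convert speed: V = 155 / 3.6 = 43.0556 m/s
V^2 = 1853.7809
d = 1853.7809 / (2 * 0.71)
d = 1853.7809 / 1.42
d = 1305.5 m

1305.5


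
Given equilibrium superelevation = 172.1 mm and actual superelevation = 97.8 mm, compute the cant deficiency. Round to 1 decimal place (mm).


Cant deficiency = equilibrium cant - actual cant
CD = 172.1 - 97.8
CD = 74.3 mm

74.3


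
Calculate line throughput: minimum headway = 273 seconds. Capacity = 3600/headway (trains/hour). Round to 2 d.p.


Capacity = 3600 / headway
Capacity = 3600 / 273
Capacity = 13.19 trains/hour

13.19


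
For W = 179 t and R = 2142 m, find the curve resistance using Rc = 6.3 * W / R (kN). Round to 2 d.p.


Rc = 6.3 * W / R
Rc = 6.3 * 179 / 2142
Rc = 1127.7 / 2142
Rc = 0.53 kN

0.53


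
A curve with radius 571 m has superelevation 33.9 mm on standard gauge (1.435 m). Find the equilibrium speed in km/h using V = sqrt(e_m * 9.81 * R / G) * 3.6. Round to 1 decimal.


Convert cant: e = 33.9 mm = 0.0339 m
V_ms = sqrt(0.0339 * 9.81 * 571 / 1.435)
V_ms = sqrt(132.328355) = 11.5034 m/s
V = 11.5034 * 3.6 = 41.4 km/h

41.4


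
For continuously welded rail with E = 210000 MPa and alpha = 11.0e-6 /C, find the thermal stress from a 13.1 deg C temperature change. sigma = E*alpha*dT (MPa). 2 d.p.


sigma = E * alpha * dT
sigma = 210000 * 11.0e-6 * 13.1
sigma = 2.31 * 13.1
sigma = 30.26 MPa

30.26


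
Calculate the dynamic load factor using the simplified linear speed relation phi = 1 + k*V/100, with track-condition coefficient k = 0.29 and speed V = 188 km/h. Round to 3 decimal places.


phi = 1 + k * V / 100
phi = 1 + 0.29 * 188 / 100
phi = 1 + 0.5452
phi = 1.545

1.545


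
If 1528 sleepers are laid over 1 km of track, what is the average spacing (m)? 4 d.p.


Spacing = 1000 m / number of sleepers
Spacing = 1000 / 1528
Spacing = 0.6545 m

0.6545


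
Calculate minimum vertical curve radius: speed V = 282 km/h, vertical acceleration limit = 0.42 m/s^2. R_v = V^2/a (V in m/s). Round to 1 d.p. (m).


Convert speed: V = 282 / 3.6 = 78.3333 m/s
V^2 = 6136.1111 m^2/s^2
R_v = 6136.1111 / 0.42
R_v = 14609.8 m

14609.8


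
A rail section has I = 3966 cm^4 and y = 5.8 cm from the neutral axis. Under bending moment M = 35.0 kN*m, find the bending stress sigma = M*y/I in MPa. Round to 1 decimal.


Convert units:
M = 35.0 kN*m = 35000000 N*mm
y = 5.8 cm = 58 mm
I = 3966 cm^4 = 39660000 mm^4
sigma = 35000000 * 58 / 39660000
sigma = 51.2 MPa

51.2


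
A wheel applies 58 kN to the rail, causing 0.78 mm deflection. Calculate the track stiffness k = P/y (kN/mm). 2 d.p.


Track stiffness k = P / y
k = 58 / 0.78
k = 74.36 kN/mm

74.36


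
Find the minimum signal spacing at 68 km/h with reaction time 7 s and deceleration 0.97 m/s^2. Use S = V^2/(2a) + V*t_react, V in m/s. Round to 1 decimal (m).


V = 68 / 3.6 = 18.8889 m/s
Braking distance = 18.8889^2 / (2*0.97) = 183.9124 m
Sighting distance = 18.8889 * 7 = 132.2222 m
S = 183.9124 + 132.2222 = 316.1 m

316.1


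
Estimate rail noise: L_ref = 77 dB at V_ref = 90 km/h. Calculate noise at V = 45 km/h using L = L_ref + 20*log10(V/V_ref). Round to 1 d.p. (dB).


V/V_ref = 45 / 90 = 0.5
log10(0.5) = -0.30103
20 * -0.30103 = -6.0206
L = 77 + -6.0206 = 71.0 dB

71.0


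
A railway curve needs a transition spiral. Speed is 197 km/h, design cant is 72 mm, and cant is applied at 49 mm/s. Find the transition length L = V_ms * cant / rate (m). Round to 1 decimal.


Convert speed: V = 197 / 3.6 = 54.7222 m/s
L = 54.7222 * 72 / 49
L = 3940.0 / 49
L = 80.4 m

80.4


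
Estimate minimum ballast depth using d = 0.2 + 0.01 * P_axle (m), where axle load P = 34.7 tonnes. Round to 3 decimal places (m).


d = 0.2 + 0.01 * 34.7
d = 0.2 + 0.347
d = 0.547 m

0.547


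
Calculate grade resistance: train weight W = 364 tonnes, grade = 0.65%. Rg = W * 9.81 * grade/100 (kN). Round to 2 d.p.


Rg = W * 9.81 * grade / 100
Rg = 364 * 9.81 * 0.65 / 100
Rg = 3570.84 * 0.0065
Rg = 23.21 kN

23.21


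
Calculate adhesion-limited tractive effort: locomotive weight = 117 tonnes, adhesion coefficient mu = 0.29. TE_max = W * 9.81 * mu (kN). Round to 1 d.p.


TE_max = W * g * mu
TE_max = 117 * 9.81 * 0.29
TE_max = 1147.77 * 0.29
TE_max = 332.9 kN

332.9


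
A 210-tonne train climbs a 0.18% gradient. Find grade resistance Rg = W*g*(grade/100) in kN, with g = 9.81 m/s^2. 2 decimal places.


Rg = W * 9.81 * grade / 100
Rg = 210 * 9.81 * 0.18 / 100
Rg = 2060.1 * 0.0018
Rg = 3.71 kN

3.71


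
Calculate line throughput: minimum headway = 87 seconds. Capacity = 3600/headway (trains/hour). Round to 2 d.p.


Capacity = 3600 / headway
Capacity = 3600 / 87
Capacity = 41.38 trains/hour

41.38


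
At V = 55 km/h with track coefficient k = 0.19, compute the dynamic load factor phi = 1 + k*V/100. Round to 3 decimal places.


phi = 1 + k * V / 100
phi = 1 + 0.19 * 55 / 100
phi = 1 + 0.1045
phi = 1.105

1.105


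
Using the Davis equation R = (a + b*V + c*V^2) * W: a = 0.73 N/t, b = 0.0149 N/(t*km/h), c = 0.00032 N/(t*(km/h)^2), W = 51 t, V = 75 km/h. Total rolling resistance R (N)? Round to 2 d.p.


b*V = 0.0149 * 75 = 1.1175
c*V^2 = 0.00032 * 5625 = 1.8
R_per_t = 0.73 + 1.1175 + 1.8 = 3.6475 N/t
R_total = 3.6475 * 51 = 186.02 N

186.02


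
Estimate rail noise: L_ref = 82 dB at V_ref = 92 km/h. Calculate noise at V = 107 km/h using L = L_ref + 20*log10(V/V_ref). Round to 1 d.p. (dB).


V/V_ref = 107 / 92 = 1.163043
log10(1.163043) = 0.065596
20 * 0.065596 = 1.3119
L = 82 + 1.3119 = 83.3 dB

83.3


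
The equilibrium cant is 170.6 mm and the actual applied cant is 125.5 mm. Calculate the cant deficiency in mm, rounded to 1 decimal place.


Cant deficiency = equilibrium cant - actual cant
CD = 170.6 - 125.5
CD = 45.1 mm

45.1


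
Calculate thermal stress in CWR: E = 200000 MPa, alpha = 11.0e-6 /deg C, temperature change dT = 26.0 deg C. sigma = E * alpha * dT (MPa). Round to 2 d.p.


sigma = E * alpha * dT
sigma = 200000 * 11.0e-6 * 26.0
sigma = 2.2 * 26.0
sigma = 57.20 MPa

57.20


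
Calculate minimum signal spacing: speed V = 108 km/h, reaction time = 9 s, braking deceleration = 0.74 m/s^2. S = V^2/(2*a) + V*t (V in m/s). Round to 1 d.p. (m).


V = 108 / 3.6 = 30.0 m/s
Braking distance = 30.0^2 / (2*0.74) = 608.1081 m
Sighting distance = 30.0 * 9 = 270.0 m
S = 608.1081 + 270.0 = 878.1 m

878.1


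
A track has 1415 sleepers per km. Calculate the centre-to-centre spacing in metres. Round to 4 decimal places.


Spacing = 1000 m / number of sleepers
Spacing = 1000 / 1415
Spacing = 0.7067 m

0.7067


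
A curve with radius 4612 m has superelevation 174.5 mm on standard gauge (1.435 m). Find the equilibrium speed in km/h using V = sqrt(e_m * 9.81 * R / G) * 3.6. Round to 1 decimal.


Convert cant: e = 174.5 mm = 0.1745 m
V_ms = sqrt(0.1745 * 9.81 * 4612 / 1.435)
V_ms = sqrt(5501.762467) = 74.1739 m/s
V = 74.1739 * 3.6 = 267.0 km/h

267.0


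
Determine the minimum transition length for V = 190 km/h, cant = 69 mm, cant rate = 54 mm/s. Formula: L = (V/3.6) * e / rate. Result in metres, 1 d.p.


Convert speed: V = 190 / 3.6 = 52.7778 m/s
L = 52.7778 * 69 / 54
L = 3641.6667 / 54
L = 67.4 m

67.4


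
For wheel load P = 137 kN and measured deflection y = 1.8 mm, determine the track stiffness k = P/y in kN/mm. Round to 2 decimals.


Track stiffness k = P / y
k = 137 / 1.8
k = 76.11 kN/mm

76.11


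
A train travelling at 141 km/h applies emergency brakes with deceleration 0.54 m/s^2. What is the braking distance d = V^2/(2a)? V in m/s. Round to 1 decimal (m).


Convert speed: V = 141 / 3.6 = 39.1667 m/s
V^2 = 1534.0278
d = 1534.0278 / (2 * 0.54)
d = 1534.0278 / 1.08
d = 1420.4 m

1420.4


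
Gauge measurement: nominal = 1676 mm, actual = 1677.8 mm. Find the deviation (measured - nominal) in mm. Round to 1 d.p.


Deviation = measured - nominal
Deviation = 1677.8 - 1676
Deviation = 1.8 mm

1.8


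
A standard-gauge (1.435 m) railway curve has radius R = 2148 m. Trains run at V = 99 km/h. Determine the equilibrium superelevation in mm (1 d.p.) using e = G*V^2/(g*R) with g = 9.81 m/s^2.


Convert speed: V = 99 / 3.6 = 27.5 m/s
Apply formula: e = 1.435 * 27.5^2 / (9.81 * 2148)
e = 1.435 * 756.25 / 21071.88
e = 0.051501 m = 51.5 mm

51.5


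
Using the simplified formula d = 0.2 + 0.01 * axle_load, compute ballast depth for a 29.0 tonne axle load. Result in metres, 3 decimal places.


d = 0.2 + 0.01 * 29.0
d = 0.2 + 0.29
d = 0.490 m

0.490


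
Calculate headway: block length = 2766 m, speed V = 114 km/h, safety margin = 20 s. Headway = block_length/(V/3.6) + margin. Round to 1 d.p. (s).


V = 114 / 3.6 = 31.6667 m/s
Block traversal time = 2766 / 31.6667 = 87.3474 s
Headway = 87.3474 + 20
Headway = 107.3 s

107.3


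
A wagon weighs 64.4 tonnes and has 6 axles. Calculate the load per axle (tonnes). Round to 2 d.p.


Load per axle = total weight / number of axles
Load = 64.4 / 6
Load = 10.73 tonnes

10.73


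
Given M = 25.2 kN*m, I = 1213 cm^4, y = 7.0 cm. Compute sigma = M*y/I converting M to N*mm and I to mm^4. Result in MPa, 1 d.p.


Convert units:
M = 25.2 kN*m = 25200000 N*mm
y = 7.0 cm = 70 mm
I = 1213 cm^4 = 12130000 mm^4
sigma = 25200000 * 70 / 12130000
sigma = 145.4 MPa

145.4


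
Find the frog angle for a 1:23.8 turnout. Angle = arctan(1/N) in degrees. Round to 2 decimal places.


1/N = 1/23.8 = 0.042017
angle = arctan(0.042017) = 0.041992 rad
angle = 0.041992 * 180/pi = 2.41 degrees

2.41


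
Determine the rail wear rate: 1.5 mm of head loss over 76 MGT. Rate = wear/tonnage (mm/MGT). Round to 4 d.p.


Wear rate = total wear / cumulative tonnage
Rate = 1.5 / 76
Rate = 0.0197 mm/MGT

0.0197


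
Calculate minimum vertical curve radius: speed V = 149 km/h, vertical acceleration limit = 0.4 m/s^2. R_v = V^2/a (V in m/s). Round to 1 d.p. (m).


Convert speed: V = 149 / 3.6 = 41.3889 m/s
V^2 = 1713.0401 m^2/s^2
R_v = 1713.0401 / 0.4
R_v = 4282.6 m

4282.6


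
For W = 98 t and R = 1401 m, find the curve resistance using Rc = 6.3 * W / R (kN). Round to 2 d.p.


Rc = 6.3 * W / R
Rc = 6.3 * 98 / 1401
Rc = 617.4 / 1401
Rc = 0.44 kN

0.44


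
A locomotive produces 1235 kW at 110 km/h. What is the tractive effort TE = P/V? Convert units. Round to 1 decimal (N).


Convert: P = 1235 kW = 1235000 W
V = 110 / 3.6 = 30.5556 m/s
TE = 1235000 / 30.5556
TE = 40418.2 N

40418.2


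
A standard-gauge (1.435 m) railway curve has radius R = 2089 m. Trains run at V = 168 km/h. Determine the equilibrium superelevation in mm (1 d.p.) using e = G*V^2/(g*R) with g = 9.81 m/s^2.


Convert speed: V = 168 / 3.6 = 46.6667 m/s
Apply formula: e = 1.435 * 46.6667^2 / (9.81 * 2089)
e = 1.435 * 2177.7778 / 20493.09
e = 0.152496 m = 152.5 mm

152.5


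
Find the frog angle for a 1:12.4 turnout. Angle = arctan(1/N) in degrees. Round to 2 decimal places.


1/N = 1/12.4 = 0.080645
angle = arctan(0.080645) = 0.080471 rad
angle = 0.080471 * 180/pi = 4.61 degrees

4.61


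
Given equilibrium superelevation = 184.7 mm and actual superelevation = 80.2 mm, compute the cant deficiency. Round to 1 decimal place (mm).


Cant deficiency = equilibrium cant - actual cant
CD = 184.7 - 80.2
CD = 104.5 mm

104.5


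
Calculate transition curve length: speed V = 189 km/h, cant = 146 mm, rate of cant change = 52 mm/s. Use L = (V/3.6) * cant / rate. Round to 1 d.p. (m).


Convert speed: V = 189 / 3.6 = 52.5 m/s
L = 52.5 * 146 / 52
L = 7665.0 / 52
L = 147.4 m

147.4


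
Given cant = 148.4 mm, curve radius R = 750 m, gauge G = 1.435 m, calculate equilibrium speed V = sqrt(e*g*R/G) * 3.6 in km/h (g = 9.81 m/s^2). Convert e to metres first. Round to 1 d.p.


Convert cant: e = 148.4 mm = 0.1484 m
V_ms = sqrt(0.1484 * 9.81 * 750 / 1.435)
V_ms = sqrt(760.873171) = 27.5839 m/s
V = 27.5839 * 3.6 = 99.3 km/h

99.3


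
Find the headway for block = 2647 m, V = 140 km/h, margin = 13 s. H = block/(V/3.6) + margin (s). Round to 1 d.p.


V = 140 / 3.6 = 38.8889 m/s
Block traversal time = 2647 / 38.8889 = 68.0657 s
Headway = 68.0657 + 13
Headway = 81.1 s

81.1


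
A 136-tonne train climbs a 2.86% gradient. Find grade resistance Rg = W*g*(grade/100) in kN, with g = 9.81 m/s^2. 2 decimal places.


Rg = W * 9.81 * grade / 100
Rg = 136 * 9.81 * 2.86 / 100
Rg = 1334.16 * 0.0286
Rg = 38.16 kN

38.16


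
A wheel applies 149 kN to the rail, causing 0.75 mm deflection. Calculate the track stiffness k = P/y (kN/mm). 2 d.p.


Track stiffness k = P / y
k = 149 / 0.75
k = 198.67 kN/mm

198.67


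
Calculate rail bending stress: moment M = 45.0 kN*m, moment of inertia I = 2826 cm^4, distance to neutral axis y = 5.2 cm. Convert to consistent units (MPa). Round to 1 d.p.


Convert units:
M = 45.0 kN*m = 45000000 N*mm
y = 5.2 cm = 52 mm
I = 2826 cm^4 = 28260000 mm^4
sigma = 45000000 * 52 / 28260000
sigma = 82.8 MPa

82.8


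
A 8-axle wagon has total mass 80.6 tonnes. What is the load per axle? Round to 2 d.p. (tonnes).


Load per axle = total weight / number of axles
Load = 80.6 / 8
Load = 10.08 tonnes

10.08


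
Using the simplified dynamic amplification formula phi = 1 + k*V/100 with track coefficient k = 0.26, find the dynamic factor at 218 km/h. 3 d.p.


phi = 1 + k * V / 100
phi = 1 + 0.26 * 218 / 100
phi = 1 + 0.5668
phi = 1.567

1.567


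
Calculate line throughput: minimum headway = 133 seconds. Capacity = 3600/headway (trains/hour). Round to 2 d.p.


Capacity = 3600 / headway
Capacity = 3600 / 133
Capacity = 27.07 trains/hour

27.07


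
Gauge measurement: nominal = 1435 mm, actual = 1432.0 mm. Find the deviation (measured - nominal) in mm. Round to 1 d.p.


Deviation = measured - nominal
Deviation = 1432.0 - 1435
Deviation = -3.0 mm

-3.0


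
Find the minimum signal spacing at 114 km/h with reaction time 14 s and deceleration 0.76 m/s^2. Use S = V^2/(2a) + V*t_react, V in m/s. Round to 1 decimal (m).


V = 114 / 3.6 = 31.6667 m/s
Braking distance = 31.6667^2 / (2*0.76) = 659.7222 m
Sighting distance = 31.6667 * 14 = 443.3333 m
S = 659.7222 + 443.3333 = 1103.1 m

1103.1


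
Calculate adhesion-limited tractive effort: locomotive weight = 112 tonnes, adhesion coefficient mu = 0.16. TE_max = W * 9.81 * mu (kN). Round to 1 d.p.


TE_max = W * g * mu
TE_max = 112 * 9.81 * 0.16
TE_max = 1098.72 * 0.16
TE_max = 175.8 kN

175.8


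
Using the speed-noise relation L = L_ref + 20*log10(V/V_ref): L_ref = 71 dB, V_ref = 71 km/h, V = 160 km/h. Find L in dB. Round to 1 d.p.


V/V_ref = 160 / 71 = 2.253521
log10(2.253521) = 0.352862
20 * 0.352862 = 7.0572
L = 71 + 7.0572 = 78.1 dB

78.1


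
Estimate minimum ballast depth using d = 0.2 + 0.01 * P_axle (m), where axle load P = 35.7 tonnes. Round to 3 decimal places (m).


d = 0.2 + 0.01 * 35.7
d = 0.2 + 0.357
d = 0.557 m

0.557


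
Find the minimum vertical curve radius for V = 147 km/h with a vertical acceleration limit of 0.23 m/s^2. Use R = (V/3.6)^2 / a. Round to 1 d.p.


Convert speed: V = 147 / 3.6 = 40.8333 m/s
V^2 = 1667.3611 m^2/s^2
R_v = 1667.3611 / 0.23
R_v = 7249.4 m

7249.4


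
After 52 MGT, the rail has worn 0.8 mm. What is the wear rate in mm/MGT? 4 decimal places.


Wear rate = total wear / cumulative tonnage
Rate = 0.8 / 52
Rate = 0.0154 mm/MGT

0.0154


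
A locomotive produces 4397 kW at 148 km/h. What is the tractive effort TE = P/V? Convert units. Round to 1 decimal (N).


Convert: P = 4397 kW = 4397000 W
V = 148 / 3.6 = 41.1111 m/s
TE = 4397000 / 41.1111
TE = 106954.1 N

106954.1


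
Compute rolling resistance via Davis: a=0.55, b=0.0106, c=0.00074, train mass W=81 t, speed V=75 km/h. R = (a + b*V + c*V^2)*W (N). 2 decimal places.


b*V = 0.0106 * 75 = 0.795
c*V^2 = 0.00074 * 5625 = 4.1625
R_per_t = 0.55 + 0.795 + 4.1625 = 5.5075 N/t
R_total = 5.5075 * 81 = 446.11 N

446.11


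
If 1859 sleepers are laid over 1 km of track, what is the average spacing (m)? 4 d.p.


Spacing = 1000 m / number of sleepers
Spacing = 1000 / 1859
Spacing = 0.5379 m

0.5379


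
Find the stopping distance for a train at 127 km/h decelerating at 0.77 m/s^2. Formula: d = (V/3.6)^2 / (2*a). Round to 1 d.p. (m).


Convert speed: V = 127 / 3.6 = 35.2778 m/s
V^2 = 1244.5216
d = 1244.5216 / (2 * 0.77)
d = 1244.5216 / 1.54
d = 808.1 m

808.1


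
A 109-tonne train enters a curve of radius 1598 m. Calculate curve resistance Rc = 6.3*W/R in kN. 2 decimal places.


Rc = 6.3 * W / R
Rc = 6.3 * 109 / 1598
Rc = 686.7 / 1598
Rc = 0.43 kN

0.43


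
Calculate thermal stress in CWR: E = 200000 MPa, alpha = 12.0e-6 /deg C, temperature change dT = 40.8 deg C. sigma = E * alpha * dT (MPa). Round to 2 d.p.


sigma = E * alpha * dT
sigma = 200000 * 12.0e-6 * 40.8
sigma = 2.4 * 40.8
sigma = 97.92 MPa

97.92


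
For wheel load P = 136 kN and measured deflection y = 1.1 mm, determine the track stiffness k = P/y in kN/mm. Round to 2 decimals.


Track stiffness k = P / y
k = 136 / 1.1
k = 123.64 kN/mm

123.64


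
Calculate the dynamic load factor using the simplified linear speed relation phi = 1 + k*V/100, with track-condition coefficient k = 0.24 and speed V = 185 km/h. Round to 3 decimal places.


phi = 1 + k * V / 100
phi = 1 + 0.24 * 185 / 100
phi = 1 + 0.444
phi = 1.444

1.444


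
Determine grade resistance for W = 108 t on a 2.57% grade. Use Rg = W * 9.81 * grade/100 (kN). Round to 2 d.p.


Rg = W * 9.81 * grade / 100
Rg = 108 * 9.81 * 2.57 / 100
Rg = 1059.48 * 0.0257
Rg = 27.23 kN

27.23


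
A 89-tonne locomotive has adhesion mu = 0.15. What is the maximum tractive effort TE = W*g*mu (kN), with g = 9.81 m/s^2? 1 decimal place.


TE_max = W * g * mu
TE_max = 89 * 9.81 * 0.15
TE_max = 873.09 * 0.15
TE_max = 131.0 kN

131.0


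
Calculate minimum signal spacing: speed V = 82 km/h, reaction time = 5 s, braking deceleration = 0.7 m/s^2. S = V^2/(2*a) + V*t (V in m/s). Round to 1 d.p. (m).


V = 82 / 3.6 = 22.7778 m/s
Braking distance = 22.7778^2 / (2*0.7) = 370.5908 m
Sighting distance = 22.7778 * 5 = 113.8889 m
S = 370.5908 + 113.8889 = 484.5 m

484.5


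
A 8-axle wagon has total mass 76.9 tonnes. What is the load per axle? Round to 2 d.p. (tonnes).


Load per axle = total weight / number of axles
Load = 76.9 / 8
Load = 9.61 tonnes

9.61


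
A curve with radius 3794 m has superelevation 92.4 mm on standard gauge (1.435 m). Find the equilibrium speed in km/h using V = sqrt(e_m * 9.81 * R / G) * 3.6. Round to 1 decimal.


Convert cant: e = 92.4 mm = 0.0924 m
V_ms = sqrt(0.0924 * 9.81 * 3794 / 1.435)
V_ms = sqrt(2396.549502) = 48.9546 m/s
V = 48.9546 * 3.6 = 176.2 km/h

176.2
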